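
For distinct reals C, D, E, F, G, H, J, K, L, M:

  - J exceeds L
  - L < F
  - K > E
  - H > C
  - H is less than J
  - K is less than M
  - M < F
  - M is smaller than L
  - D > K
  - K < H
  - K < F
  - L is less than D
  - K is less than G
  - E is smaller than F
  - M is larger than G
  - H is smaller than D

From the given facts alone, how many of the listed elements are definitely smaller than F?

The elements the relations force below F are E, K, G, M, L — no chain reaches any other.
That is 5.

5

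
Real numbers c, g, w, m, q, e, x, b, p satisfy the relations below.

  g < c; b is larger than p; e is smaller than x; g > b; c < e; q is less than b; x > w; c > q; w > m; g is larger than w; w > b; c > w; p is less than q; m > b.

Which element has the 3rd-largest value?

c

Chaining the given pairs: p < q < b < m < w < g < c < e < x.
The 3rd largest is c.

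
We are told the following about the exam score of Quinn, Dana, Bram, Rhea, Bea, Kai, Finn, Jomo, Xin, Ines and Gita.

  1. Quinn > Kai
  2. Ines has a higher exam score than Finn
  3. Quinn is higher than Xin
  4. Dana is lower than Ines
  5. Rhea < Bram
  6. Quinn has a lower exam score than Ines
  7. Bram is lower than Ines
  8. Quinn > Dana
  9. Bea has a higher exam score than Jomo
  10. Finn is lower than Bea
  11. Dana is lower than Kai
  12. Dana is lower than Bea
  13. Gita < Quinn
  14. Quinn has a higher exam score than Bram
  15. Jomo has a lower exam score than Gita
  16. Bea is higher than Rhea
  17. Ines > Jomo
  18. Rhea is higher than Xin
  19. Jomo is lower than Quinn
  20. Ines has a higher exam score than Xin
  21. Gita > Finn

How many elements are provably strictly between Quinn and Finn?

Chaining upward from Finn reaches: Bea, Gita, Ines.
Chaining downward from Quinn reaches: Xin, Dana, Jomo, Rhea, Gita, Kai, Bram.
Strictly between Finn and Quinn are those in both lists: Gita — 1 element.

1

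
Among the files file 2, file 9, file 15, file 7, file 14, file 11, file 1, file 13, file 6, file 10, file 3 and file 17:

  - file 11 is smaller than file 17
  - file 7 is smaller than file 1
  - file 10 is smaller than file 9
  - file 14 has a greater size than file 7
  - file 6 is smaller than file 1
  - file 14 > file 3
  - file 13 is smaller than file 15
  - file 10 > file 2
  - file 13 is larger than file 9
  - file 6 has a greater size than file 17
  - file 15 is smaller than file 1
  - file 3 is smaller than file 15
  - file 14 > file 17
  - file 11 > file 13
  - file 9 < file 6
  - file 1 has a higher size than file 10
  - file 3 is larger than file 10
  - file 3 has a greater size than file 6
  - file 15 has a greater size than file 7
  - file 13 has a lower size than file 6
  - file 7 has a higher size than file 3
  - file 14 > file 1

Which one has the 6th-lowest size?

file 17

Piecing the relations together gives one ordering: file 2 < file 10 < file 9 < file 13 < file 11 < file 17 < file 6 < file 3 < file 7 < file 15 < file 1 < file 14.
Counting 6 from the smallest end gives file 17.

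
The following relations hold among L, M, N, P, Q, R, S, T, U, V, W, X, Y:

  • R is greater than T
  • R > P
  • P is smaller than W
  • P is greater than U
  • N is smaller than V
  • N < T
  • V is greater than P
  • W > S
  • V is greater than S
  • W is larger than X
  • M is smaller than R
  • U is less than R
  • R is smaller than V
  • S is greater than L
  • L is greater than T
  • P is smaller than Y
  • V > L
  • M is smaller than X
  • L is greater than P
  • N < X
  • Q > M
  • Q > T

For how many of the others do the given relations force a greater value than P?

6

Directly above P: L, R, Y, V, W.
One step further: S (6 so far).
No other element is forced above P by the given relations, so the count is 6.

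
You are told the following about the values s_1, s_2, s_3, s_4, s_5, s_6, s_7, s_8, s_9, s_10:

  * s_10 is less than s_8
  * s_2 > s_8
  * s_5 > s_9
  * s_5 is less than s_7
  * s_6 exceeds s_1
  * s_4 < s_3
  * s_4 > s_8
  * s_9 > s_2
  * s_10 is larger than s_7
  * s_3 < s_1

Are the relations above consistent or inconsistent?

We have s_8 < s_2 stated directly, yet also s_2 < s_9 < s_5 < s_7 < s_10 < s_8 by chaining the others — so s_2 < s_8. Contradiction.

inconsistent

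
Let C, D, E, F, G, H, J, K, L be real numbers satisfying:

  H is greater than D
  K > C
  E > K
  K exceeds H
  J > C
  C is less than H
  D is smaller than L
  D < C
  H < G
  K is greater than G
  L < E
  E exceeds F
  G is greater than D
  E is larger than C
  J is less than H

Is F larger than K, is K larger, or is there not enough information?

Following every chain through F: above F we get E.
K is not reached, and no chain runs the other way from K to F.
So the given relations leave the order of F and K undetermined.

undetermined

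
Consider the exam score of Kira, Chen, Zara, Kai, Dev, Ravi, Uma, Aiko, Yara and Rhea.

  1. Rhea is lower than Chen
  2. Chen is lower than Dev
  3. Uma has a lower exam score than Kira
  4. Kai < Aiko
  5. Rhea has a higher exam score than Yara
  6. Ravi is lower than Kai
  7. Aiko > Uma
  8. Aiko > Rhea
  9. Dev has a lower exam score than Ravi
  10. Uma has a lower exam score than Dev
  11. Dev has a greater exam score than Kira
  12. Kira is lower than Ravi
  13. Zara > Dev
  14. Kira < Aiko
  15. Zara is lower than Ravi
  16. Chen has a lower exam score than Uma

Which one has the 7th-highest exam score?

Uma

The consecutive relations fix a unique order: Yara < Rhea < Chen < Uma < Kira < Dev < Zara < Ravi < Kai < Aiko.
Counting 7 from the largest end gives Uma.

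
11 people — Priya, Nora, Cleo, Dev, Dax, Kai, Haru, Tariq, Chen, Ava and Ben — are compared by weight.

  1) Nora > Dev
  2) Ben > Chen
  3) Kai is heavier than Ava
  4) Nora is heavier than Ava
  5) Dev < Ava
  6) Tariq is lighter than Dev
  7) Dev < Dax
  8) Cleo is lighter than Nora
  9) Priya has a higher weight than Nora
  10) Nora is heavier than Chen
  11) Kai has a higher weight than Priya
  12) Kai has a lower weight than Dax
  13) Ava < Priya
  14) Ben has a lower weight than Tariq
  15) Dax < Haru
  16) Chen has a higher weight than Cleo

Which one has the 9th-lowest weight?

Kai

Chaining the given pairs: Cleo < Chen < Ben < Tariq < Dev < Ava < Nora < Priya < Kai < Dax < Haru.
The 9th smallest is Kai.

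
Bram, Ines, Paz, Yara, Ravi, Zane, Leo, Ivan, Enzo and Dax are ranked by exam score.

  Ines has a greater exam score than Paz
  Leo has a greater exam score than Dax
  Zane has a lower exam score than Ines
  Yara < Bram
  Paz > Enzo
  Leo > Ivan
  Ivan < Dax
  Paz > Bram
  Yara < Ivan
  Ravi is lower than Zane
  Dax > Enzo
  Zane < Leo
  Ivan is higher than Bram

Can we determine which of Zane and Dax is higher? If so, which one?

Following every chain through Zane: above Zane we get Ines, Leo; below Zane we get Ravi.
Dax is not reached, and no chain runs the other way from Dax to Zane.
So the given relations leave the order of Zane and Dax undetermined.

undetermined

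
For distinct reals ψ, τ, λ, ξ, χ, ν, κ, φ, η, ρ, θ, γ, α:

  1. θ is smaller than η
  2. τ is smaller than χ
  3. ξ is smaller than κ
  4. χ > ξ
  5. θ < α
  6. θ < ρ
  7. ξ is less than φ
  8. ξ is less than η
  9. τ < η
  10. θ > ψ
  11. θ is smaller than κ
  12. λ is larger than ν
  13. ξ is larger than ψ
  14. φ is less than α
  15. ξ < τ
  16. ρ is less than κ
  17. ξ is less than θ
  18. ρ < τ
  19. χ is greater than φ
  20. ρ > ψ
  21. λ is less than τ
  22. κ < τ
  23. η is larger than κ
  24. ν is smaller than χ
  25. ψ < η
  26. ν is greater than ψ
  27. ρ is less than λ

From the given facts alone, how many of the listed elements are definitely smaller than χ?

Directly below χ: ξ, ν, φ, τ.
One step further: ψ, ρ, λ, κ (8 so far).
One step further: θ (9 so far).
No other element is forced below χ by the given relations, so the count is 9.

9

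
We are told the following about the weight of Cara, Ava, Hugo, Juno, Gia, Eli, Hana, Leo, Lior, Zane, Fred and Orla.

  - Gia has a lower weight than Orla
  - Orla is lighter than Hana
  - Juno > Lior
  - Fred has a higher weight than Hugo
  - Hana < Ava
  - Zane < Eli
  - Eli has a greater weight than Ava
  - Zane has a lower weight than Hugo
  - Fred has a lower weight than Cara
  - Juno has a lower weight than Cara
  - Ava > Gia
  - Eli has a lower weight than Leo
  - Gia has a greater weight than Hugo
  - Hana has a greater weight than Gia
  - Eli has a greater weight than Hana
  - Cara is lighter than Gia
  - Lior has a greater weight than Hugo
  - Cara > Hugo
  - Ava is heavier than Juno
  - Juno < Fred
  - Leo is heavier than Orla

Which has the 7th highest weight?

Chaining the given pairs: Zane < Hugo < Lior < Juno < Fred < Cara < Gia < Orla < Hana < Ava < Eli < Leo.
Counting 7 from the largest end gives Cara.

Cara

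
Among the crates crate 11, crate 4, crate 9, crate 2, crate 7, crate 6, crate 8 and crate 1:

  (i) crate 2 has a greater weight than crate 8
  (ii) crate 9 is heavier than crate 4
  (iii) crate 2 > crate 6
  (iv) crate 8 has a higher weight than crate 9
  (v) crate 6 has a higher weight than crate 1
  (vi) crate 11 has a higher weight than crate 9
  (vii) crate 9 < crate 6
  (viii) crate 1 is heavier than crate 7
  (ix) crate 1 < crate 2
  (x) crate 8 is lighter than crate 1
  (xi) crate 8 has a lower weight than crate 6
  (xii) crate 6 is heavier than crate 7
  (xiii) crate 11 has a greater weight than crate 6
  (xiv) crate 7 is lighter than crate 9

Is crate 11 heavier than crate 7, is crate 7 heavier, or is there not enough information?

Link the given pairs in sequence: crate 7 < crate 9; crate 9 < crate 8; crate 8 < crate 1; crate 1 < crate 6; crate 6 < crate 11.
Together: crate 7 < crate 9 < crate 8 < crate 1 < crate 6 < crate 11.
So crate 11 is heavier.

crate 11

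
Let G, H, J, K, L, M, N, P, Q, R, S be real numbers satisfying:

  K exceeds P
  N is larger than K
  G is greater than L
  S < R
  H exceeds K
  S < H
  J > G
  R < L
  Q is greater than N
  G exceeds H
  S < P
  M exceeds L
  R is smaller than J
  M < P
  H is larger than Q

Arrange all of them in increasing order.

S < R < L < M < P < K < N < Q < H < G < J

Each adjacent pair is fixed by a given relation: S < R; R < L; L < M; M < P; P < K; K < N; N < Q; Q < H; H < G; G < J. Chaining them end to end gives the full order.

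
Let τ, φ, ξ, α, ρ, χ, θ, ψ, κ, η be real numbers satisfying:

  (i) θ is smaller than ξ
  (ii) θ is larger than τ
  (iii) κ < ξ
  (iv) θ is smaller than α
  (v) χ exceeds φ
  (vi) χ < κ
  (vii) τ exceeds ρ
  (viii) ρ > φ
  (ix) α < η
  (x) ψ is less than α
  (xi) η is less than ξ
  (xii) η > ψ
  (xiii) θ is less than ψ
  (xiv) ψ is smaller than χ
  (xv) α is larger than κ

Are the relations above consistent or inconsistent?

The single ordering φ < ρ < τ < θ < ψ < χ < κ < α < η < ξ satisfies every listed relation, so no contradiction arises.

consistent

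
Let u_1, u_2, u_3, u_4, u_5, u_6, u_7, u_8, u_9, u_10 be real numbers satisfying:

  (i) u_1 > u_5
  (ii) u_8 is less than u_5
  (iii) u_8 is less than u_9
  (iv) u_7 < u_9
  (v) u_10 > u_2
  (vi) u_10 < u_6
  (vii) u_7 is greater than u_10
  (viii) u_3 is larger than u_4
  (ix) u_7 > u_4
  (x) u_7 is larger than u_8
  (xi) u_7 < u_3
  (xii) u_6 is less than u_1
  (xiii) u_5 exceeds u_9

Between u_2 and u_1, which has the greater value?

u_2 < u_10 and u_10 < u_7 give u_2 < u_7.
Then u_7 < u_9 extends the chain to u_9.
Then u_9 < u_5 extends the chain to u_5.
With u_5 < u_1: u_2 < u_10 < u_7 < u_9 < u_5 < u_1.
So u_2 < u_1; u_1 is the larger of the two.

u_1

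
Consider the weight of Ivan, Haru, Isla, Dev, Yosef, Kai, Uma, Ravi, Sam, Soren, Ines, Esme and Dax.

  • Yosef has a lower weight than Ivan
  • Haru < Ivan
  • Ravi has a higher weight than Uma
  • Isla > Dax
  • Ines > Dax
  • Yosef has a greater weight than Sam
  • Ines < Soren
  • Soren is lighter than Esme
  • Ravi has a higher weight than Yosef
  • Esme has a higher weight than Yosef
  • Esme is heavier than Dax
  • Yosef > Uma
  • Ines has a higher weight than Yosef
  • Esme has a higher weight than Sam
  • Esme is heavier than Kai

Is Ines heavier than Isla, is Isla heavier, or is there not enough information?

Following every chain through Isla: below Isla we get Dax.
Ines is not reached, and no chain runs the other way from Ines to Isla.
So the given relations leave the order of Isla and Ines undetermined.

undetermined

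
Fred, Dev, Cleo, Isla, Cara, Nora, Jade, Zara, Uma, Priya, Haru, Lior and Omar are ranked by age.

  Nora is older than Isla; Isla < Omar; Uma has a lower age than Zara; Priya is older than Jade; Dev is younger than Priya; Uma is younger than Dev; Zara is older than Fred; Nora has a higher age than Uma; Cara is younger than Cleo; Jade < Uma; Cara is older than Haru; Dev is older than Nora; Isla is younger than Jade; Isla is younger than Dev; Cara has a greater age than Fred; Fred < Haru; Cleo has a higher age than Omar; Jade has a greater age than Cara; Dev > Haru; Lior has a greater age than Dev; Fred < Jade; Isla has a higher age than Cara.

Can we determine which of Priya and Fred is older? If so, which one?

Priya

Chaining the given relations: Fred < Haru < Cara < Isla < Jade < Uma < Nora < Dev < Priya.
So Priya is older.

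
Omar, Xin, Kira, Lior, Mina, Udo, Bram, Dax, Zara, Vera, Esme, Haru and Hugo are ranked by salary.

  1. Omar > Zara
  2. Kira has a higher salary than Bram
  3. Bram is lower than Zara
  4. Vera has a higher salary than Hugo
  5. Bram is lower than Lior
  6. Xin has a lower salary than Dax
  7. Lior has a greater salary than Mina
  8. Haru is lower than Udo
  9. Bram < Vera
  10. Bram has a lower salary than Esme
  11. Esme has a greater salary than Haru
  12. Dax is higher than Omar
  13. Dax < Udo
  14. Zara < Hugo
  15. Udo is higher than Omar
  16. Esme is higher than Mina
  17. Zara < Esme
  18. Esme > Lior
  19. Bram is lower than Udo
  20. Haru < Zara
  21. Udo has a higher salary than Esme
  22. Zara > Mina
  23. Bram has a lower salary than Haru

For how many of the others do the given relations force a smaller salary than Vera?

5

From Vera the given relations immediately reach Bram, Hugo.
From those, Zara — 3 in total.
From those, Mina, Haru — 5 in total.
No other element is forced below Vera by the given relations, so the count is 5.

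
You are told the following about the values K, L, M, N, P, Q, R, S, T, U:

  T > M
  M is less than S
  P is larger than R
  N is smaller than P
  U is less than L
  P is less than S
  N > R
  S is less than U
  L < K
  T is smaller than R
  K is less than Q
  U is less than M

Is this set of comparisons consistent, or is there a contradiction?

inconsistent

Chaining the given relations yields M < T < R < N < P < S < U, so M < U. But one relation states U < M. These cannot both hold.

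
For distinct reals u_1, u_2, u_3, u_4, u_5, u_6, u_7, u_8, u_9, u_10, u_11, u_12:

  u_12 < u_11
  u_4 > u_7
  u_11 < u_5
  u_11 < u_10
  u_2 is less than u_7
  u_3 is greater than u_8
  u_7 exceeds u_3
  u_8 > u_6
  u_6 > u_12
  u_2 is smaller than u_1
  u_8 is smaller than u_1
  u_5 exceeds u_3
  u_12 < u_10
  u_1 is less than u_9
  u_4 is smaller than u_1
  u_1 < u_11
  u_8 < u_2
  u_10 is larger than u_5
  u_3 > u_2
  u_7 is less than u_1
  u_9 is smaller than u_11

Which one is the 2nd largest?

u_5

The consecutive relations fix a unique order: u_12 < u_6 < u_8 < u_2 < u_3 < u_7 < u_4 < u_1 < u_9 < u_11 < u_5 < u_10.
Counting 2 from the largest end gives u_5.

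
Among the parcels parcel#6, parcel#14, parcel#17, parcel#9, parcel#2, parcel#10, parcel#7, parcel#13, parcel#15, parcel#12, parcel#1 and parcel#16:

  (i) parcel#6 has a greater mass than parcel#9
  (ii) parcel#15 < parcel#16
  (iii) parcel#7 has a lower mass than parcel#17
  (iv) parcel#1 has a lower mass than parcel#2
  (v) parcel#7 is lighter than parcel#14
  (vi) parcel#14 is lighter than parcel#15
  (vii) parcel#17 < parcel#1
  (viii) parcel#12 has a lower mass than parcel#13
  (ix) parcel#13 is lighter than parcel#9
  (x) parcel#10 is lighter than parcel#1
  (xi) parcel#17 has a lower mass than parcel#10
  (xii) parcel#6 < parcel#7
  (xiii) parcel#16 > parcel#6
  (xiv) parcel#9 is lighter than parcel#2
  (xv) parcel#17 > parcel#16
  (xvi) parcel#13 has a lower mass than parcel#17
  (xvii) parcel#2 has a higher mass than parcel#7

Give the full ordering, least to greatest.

parcel#12 < parcel#13 < parcel#9 < parcel#6 < parcel#7 < parcel#14 < parcel#15 < parcel#16 < parcel#17 < parcel#10 < parcel#1 < parcel#2

The consecutive links are each given: parcel#12 < parcel#13; parcel#13 < parcel#9; parcel#9 < parcel#6; parcel#6 < parcel#7; parcel#7 < parcel#14; parcel#14 < parcel#15; parcel#15 < parcel#16; parcel#16 < parcel#17; parcel#17 < parcel#10; parcel#10 < parcel#1; parcel#1 < parcel#2.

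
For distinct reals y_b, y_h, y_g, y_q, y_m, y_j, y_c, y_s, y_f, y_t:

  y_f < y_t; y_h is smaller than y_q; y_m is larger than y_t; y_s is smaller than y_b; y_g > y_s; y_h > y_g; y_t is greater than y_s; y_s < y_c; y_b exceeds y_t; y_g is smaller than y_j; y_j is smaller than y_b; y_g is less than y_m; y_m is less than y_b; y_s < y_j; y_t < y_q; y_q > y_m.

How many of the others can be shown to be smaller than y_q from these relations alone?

6

The elements the relations force below y_q are y_f, y_s, y_g, y_t, y_m, y_h — no chain reaches any other.
That is 6.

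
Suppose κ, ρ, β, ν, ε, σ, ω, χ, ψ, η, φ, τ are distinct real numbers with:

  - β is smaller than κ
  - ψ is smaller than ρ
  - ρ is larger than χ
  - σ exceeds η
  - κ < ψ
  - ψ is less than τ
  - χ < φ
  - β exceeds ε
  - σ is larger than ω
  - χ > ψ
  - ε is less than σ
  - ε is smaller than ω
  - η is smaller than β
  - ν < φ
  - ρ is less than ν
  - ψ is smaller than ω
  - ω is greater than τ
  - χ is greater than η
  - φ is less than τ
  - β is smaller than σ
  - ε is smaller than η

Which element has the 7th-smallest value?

The consecutive relations fix a unique order: ε < η < β < κ < ψ < χ < ρ < ν < φ < τ < ω < σ.
Counting 7 from the smallest end gives ρ.

ρ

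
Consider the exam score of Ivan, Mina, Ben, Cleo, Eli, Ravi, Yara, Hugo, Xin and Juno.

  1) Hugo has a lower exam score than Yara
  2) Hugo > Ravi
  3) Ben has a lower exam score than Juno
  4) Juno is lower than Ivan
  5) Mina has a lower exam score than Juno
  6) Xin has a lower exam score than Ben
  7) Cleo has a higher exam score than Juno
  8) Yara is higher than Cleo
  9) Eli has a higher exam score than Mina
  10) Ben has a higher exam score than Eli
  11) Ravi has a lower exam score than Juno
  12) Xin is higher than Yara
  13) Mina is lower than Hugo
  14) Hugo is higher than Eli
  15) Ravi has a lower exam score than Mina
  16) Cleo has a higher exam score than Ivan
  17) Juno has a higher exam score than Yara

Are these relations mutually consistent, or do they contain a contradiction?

inconsistent

We have Cleo < Yara stated directly, yet also Yara < Xin < Ben < Juno < Ivan < Cleo by chaining the others — so Yara < Cleo. Contradiction.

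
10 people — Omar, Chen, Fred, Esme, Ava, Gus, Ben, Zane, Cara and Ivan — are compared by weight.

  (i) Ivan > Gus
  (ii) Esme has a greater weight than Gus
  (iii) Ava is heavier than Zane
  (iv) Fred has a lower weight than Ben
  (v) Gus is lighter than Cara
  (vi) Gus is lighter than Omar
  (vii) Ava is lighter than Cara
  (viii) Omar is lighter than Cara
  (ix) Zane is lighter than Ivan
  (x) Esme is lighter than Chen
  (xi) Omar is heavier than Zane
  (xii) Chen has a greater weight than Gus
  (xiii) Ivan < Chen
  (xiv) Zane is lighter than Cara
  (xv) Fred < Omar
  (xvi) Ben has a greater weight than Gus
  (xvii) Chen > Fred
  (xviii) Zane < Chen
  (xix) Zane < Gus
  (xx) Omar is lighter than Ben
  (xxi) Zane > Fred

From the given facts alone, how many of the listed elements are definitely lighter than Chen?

5

From Chen the given relations immediately reach Fred, Zane, Gus, Ivan, Esme.
No other element is forced below Chen by the given relations, so the count is 5.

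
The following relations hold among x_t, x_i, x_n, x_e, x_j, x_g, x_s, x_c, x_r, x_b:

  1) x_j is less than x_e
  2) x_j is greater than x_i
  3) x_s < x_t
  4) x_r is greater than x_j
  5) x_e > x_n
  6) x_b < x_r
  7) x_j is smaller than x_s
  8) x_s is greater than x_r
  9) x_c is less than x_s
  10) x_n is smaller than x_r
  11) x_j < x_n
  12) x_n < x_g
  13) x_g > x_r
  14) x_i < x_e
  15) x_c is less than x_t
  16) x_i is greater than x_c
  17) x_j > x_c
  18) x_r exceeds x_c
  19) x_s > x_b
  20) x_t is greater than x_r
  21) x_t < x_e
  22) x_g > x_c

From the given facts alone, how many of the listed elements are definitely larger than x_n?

From x_n the given relations immediately reach x_r, x_e, x_g.
From those, x_s, x_t — 5 in total.
Nothing else is reachable above x_n; 5 in all.

5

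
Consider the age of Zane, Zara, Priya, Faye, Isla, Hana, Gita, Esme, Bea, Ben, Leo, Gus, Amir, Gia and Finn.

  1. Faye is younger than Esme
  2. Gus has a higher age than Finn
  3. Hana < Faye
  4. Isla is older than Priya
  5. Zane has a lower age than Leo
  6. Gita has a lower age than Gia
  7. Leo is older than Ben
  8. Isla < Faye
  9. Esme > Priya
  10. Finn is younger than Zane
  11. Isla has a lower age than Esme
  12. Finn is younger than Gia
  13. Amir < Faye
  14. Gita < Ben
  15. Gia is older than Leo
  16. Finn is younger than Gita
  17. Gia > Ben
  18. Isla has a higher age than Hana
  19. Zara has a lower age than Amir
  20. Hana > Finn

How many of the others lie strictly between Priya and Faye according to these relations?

The relations place Priya below Faye. An element lies strictly between them when it is forced above Priya and also forced below Faye.
Above Priya: {Isla, Esme}. Below Faye: {Zara, Finn, Hana, Isla, Amir}.
Intersection: {Isla} — 1.

1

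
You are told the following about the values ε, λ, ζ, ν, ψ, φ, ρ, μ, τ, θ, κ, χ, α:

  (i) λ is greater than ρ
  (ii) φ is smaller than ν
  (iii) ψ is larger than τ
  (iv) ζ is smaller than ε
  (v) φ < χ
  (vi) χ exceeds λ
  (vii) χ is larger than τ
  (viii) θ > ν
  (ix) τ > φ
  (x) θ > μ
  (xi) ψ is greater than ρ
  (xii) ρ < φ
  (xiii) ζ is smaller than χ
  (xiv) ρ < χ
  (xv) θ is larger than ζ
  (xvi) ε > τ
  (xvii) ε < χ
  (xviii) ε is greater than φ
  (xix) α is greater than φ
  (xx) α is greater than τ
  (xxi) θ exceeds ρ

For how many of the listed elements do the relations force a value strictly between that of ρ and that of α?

The relations place ρ below α. An element lies strictly between them when it is forced above ρ and also forced below α.
Above ρ: {φ, τ, ε, ν, ψ, λ, θ, χ}. Below α: {φ, τ}.
Intersection: {φ, τ} — 2.

2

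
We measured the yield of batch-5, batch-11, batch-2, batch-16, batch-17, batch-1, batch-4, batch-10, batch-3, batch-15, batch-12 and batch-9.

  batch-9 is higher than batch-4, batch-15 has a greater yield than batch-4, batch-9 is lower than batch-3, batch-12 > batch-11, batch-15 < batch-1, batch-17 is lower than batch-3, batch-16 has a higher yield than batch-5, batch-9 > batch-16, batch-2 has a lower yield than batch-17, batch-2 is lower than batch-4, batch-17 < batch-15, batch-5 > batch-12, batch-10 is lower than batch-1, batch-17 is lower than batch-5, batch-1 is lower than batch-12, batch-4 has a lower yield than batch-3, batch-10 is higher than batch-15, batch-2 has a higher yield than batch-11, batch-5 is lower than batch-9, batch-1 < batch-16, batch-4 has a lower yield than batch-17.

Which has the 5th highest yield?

batch-12

The consecutive relations fix a unique order: batch-11 < batch-2 < batch-4 < batch-17 < batch-15 < batch-10 < batch-1 < batch-12 < batch-5 < batch-16 < batch-9 < batch-3.
The 5th largest is batch-12.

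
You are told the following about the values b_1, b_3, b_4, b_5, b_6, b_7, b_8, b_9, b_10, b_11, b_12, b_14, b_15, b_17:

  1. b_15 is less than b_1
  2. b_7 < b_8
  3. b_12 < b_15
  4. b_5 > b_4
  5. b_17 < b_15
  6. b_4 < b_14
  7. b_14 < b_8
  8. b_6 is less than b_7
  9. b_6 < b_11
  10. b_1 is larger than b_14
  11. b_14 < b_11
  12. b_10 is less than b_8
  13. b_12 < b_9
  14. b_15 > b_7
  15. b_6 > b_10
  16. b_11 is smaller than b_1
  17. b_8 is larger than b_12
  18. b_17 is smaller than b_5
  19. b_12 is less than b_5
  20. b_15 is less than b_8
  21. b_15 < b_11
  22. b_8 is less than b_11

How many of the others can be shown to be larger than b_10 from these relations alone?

The elements the relations force above b_10 are b_6, b_7, b_15, b_8, b_11, b_1 — no chain reaches any other.
That is 6.

6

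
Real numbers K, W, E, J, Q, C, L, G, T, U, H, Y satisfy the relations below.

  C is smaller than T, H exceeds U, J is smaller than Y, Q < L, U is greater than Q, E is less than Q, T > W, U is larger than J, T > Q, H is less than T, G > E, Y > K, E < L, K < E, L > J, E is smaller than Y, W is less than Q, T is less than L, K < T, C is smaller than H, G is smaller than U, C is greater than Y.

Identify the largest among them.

K is not greatest since K < E; J is not greatest since J < L; E is not greatest since E < L; W is not greatest since W < T; Y is not greatest since Y < C; C is not greatest since C < T; Q is not greatest since Q < L; G is not greatest since G < U; U is not greatest since U < H; H is not greatest since H < T; T is not greatest since T < L.
Only L has nothing above it, so L is the largest.

L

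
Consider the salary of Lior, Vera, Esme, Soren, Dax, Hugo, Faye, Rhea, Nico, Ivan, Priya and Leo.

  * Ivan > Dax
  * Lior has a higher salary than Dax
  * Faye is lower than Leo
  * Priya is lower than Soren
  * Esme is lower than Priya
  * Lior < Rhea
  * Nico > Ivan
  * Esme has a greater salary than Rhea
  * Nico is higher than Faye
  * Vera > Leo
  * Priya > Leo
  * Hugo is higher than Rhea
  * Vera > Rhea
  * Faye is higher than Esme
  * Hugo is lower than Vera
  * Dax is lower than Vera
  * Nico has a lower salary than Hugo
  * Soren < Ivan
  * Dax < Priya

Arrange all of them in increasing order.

Dax < Lior < Rhea < Esme < Faye < Leo < Priya < Soren < Ivan < Nico < Hugo < Vera

The consecutive links are each given: Dax < Lior; Lior < Rhea; Rhea < Esme; Esme < Faye; Faye < Leo; Leo < Priya; Priya < Soren; Soren < Ivan; Ivan < Nico; Nico < Hugo; Hugo < Vera.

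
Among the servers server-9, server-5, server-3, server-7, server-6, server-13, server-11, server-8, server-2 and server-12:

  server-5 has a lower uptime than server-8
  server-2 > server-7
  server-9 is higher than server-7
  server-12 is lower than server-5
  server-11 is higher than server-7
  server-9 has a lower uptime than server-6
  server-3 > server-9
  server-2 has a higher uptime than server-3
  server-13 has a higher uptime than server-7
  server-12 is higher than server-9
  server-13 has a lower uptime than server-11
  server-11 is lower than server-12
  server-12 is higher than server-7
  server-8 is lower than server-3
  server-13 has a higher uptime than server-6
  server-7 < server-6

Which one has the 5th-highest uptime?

server-12

Piecing the relations together gives one ordering: server-7 < server-9 < server-6 < server-13 < server-11 < server-12 < server-5 < server-8 < server-3 < server-2.
Counting 5 from the largest end gives server-12.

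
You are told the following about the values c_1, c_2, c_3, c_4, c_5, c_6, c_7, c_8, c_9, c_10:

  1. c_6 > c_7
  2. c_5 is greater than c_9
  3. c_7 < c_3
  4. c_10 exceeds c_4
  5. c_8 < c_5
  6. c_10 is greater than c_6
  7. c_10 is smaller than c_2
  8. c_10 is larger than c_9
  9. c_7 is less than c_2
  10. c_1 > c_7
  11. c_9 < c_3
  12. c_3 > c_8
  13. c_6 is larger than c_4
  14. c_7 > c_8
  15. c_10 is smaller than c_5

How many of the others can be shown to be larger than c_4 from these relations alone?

4

From c_4 the given relations immediately reach c_6, c_10.
From those, c_5, c_2 — 4 in total.
Nothing else is reachable above c_4; 4 in all.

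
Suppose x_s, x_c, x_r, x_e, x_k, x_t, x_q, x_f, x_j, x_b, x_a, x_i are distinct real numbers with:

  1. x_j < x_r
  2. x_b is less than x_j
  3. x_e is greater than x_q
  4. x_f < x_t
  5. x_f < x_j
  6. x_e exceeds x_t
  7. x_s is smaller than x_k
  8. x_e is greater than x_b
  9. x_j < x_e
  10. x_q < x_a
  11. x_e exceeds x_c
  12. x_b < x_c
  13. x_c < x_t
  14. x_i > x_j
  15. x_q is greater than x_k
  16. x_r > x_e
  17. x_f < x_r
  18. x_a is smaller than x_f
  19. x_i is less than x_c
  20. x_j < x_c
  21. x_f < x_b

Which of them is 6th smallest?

Chaining the given pairs: x_s < x_k < x_q < x_a < x_f < x_b < x_j < x_i < x_c < x_t < x_e < x_r.
The 6th smallest is x_b.

x_b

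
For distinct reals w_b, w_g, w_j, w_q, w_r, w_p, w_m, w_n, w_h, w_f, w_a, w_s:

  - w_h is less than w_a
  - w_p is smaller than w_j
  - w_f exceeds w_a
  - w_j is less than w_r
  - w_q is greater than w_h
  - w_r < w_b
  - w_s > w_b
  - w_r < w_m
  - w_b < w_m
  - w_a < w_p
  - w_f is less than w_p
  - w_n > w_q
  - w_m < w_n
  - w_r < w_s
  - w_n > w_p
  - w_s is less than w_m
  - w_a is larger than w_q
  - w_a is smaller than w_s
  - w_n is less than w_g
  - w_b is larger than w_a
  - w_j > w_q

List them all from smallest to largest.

Nothing is placed below w_h, so it is least; from there w_h < w_q; w_q < w_a; w_a < w_f; w_f < w_p; w_p < w_j; w_j < w_r; w_r < w_b; w_b < w_s; w_s < w_m; w_m < w_n; w_n < w_g, each given directly.

w_h < w_q < w_a < w_f < w_p < w_j < w_r < w_b < w_s < w_m < w_n < w_g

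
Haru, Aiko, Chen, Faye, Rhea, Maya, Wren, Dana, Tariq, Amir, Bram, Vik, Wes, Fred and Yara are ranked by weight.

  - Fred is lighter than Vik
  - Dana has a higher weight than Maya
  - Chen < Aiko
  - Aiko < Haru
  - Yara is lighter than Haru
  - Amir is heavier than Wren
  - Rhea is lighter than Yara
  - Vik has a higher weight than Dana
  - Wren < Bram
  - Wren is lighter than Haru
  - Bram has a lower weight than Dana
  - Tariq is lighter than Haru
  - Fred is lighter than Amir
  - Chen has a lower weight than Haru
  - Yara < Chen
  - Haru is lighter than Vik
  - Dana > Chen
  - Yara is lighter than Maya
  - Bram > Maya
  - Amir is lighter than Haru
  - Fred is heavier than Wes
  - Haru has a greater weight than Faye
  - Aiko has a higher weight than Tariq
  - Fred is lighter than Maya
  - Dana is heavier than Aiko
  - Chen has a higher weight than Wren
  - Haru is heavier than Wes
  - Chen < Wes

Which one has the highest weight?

Rhea is not greatest since Rhea < Yara; Yara is not greatest since Yara < Maya; Tariq is not greatest since Tariq < Aiko; Wren is not greatest since Wren < Chen; Chen is not greatest since Chen < Dana; Wes is not greatest since Wes < Haru; Fred is not greatest since Fred < Maya; Faye is not greatest since Faye < Haru; Maya is not greatest since Maya < Dana; Amir is not greatest since Amir < Haru; Aiko is not greatest since Aiko < Dana; Bram is not greatest since Bram < Dana; Dana is not greatest since Dana < Vik; Haru is not greatest since Haru < Vik.
Only Vik has nothing above it, so Vik is the highest weight.

Vik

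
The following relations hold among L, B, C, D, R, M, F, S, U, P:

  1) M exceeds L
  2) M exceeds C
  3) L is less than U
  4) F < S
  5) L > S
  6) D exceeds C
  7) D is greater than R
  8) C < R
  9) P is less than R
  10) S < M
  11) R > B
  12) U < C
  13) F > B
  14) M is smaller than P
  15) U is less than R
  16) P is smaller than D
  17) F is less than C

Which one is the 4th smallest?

L

Piecing the relations together gives one ordering: B < F < S < L < U < C < M < P < R < D.
The 4th smallest is L.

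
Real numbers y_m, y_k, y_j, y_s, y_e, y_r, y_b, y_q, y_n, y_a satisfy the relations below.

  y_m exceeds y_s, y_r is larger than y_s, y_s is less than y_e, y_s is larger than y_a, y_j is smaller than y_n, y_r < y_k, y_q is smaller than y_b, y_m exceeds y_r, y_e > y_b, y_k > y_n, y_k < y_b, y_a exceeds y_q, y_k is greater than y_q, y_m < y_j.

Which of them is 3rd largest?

y_k

Piecing the relations together gives one ordering: y_q < y_a < y_s < y_r < y_m < y_j < y_n < y_k < y_b < y_e.
Counting 3 from the largest end gives y_k.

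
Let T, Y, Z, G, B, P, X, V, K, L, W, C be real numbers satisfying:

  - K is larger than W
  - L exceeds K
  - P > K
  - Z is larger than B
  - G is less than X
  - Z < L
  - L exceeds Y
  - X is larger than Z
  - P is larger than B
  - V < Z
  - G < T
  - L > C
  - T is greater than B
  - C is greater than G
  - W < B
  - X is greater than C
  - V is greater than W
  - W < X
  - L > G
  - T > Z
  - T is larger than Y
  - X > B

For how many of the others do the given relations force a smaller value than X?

6

Directly below X: W, B, Z, G, C.
One step further: V (6 so far).
Nothing else is reachable below X; 6 in all.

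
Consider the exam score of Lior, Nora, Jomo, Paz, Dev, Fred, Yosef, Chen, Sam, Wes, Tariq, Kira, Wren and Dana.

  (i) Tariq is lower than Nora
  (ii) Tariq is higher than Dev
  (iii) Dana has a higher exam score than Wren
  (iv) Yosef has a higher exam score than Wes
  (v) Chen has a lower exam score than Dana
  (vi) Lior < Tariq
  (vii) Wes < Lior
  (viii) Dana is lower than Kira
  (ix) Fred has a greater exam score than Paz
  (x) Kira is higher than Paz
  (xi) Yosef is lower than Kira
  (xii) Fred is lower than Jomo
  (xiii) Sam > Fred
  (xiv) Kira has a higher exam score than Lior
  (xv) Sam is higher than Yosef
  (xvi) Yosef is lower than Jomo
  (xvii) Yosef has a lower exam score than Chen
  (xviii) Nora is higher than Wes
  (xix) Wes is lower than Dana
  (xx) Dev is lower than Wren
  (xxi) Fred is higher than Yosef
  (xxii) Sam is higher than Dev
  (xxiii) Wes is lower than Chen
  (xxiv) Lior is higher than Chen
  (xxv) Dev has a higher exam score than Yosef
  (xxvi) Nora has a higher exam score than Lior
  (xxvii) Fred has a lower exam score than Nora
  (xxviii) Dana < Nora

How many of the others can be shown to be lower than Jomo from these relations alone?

4

From Jomo the given relations immediately reach Yosef, Fred.
From those, Wes, Paz — 4 in total.
Nothing else is reachable below Jomo; 4 in all.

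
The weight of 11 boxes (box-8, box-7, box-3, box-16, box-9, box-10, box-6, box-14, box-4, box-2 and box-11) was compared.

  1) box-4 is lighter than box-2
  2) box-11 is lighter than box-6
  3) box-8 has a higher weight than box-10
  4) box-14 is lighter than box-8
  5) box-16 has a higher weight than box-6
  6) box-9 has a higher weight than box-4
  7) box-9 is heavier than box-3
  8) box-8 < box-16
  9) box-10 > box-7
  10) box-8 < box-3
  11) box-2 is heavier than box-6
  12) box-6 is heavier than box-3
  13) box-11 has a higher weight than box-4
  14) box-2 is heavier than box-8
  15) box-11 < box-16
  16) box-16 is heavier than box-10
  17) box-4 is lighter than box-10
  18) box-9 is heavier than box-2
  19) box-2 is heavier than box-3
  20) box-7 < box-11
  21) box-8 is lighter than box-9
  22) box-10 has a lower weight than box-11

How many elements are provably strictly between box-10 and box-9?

The relations place box-10 below box-9. An element lies strictly between them when it is forced above box-10 and also forced below box-9.
Above box-10: {box-8, box-11, box-3, box-6, box-2, box-16}. Below box-9: {box-7, box-4, box-14, box-8, box-11, box-3, box-6, box-2}.
Intersection: {box-8, box-11, box-3, box-6, box-2} — 5.

5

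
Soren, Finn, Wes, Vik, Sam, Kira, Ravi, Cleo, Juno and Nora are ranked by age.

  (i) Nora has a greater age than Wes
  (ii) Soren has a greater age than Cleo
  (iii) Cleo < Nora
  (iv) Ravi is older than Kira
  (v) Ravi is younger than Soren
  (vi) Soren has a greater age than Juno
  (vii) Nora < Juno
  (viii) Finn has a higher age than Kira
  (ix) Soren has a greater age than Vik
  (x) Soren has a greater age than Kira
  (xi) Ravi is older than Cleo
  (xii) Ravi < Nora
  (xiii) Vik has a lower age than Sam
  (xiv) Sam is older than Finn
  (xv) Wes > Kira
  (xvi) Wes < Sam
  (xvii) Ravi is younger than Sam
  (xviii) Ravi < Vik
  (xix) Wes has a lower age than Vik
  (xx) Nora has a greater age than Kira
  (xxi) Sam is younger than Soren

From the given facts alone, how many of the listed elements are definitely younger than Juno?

From Juno the given relations immediately reach Nora.
From those, Kira, Wes, Cleo, Ravi — 5 in total.
Nothing else is reachable below Juno; 5 in all.

5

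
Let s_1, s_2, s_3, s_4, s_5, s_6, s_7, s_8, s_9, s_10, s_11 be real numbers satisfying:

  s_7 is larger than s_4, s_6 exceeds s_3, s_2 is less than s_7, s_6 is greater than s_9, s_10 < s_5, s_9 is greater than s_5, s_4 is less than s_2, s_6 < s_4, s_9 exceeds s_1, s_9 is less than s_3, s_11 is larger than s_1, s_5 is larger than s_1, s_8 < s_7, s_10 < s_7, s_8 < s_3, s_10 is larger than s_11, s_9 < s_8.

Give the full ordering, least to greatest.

s_1 < s_11 < s_10 < s_5 < s_9 < s_8 < s_3 < s_6 < s_4 < s_2 < s_7

Each adjacent pair is fixed by a given relation: s_1 < s_11; s_11 < s_10; s_10 < s_5; s_5 < s_9; s_9 < s_8; s_8 < s_3; s_3 < s_6; s_6 < s_4; s_4 < s_2; s_2 < s_7. Chaining them end to end gives the full order.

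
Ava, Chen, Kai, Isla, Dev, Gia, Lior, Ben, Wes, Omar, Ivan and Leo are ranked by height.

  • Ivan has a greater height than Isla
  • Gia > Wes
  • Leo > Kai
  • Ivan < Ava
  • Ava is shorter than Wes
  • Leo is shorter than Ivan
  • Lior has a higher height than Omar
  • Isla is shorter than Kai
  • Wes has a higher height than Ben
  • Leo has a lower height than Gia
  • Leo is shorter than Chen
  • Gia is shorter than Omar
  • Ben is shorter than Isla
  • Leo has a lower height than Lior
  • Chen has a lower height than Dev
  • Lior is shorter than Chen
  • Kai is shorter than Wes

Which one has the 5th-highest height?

Gia

Chaining the given pairs: Ben < Isla < Kai < Leo < Ivan < Ava < Wes < Gia < Omar < Lior < Chen < Dev.
Counting 5 from the largest end gives Gia.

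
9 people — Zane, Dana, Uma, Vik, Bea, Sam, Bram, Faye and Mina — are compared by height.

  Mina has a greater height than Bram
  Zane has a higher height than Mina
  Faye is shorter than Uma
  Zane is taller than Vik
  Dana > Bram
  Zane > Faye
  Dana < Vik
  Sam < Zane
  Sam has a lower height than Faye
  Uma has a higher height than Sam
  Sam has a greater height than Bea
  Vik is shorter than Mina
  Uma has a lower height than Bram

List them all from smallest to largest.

The consecutive links are each given: Bea < Sam; Sam < Faye; Faye < Uma; Uma < Bram; Bram < Dana; Dana < Vik; Vik < Mina; Mina < Zane.

Bea < Sam < Faye < Uma < Bram < Dana < Vik < Mina < Zane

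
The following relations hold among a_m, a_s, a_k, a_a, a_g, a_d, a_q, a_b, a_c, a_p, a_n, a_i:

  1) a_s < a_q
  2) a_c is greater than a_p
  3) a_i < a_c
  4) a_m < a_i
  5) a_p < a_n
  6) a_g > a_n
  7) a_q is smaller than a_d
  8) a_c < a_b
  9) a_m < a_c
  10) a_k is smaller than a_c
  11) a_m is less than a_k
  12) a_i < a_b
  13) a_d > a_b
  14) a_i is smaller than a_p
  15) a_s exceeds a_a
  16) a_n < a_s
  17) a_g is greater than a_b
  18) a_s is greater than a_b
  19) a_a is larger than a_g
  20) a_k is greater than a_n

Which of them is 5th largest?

The consecutive relations fix a unique order: a_m < a_i < a_p < a_n < a_k < a_c < a_b < a_g < a_a < a_s < a_q < a_d.
Counting 5 from the largest end gives a_g.

a_g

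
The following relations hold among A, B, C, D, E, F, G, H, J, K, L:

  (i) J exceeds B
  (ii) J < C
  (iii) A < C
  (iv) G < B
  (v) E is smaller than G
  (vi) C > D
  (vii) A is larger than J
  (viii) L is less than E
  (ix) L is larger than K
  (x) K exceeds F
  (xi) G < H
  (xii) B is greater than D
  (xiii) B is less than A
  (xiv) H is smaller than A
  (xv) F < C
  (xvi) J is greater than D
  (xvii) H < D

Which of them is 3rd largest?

J

Piecing the relations together gives one ordering: F < K < L < E < G < H < D < B < J < A < C.
Counting 3 from the largest end gives J.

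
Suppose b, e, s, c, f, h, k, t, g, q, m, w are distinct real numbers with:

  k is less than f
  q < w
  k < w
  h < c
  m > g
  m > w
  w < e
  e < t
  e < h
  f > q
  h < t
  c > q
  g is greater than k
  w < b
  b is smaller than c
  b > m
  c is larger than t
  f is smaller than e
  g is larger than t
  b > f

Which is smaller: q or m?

Following the relations from q: q < w < e < t < g < m.
So q < m; q is the smaller of the two.

q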